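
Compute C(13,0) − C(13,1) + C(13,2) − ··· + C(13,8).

The partial alternating sum Σ_{k=0}^{8} (−1)^k C(13,k) = (−1)^8 C(12,8) = 495.

495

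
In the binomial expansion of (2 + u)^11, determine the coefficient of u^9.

220

The general term is C(11,j)·(2)^j·(u)^(11-j); the u^9 term has j = 2.
C(11,2) = 55.
Coefficient = C(11,2) · 2^2 = 55 · 4 = 220.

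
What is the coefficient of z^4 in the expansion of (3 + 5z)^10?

The general term is C(10,j)·(3)^j·(5z)^(10-j); the z^4 term has j = 6.
C(10,6) = 210.
Coefficient = C(10,6) · 3^6 · 5^4 = 210 · 729 · 625 = 95681250.

95681250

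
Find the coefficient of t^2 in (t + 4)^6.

3840

The general term is C(6,j)·(t)^j·(4)^(6-j); the t^2 term has j = 2.
C(6,2) = 15.
Coefficient = C(6,2) · 4^4 = 15 · 256 = 3840.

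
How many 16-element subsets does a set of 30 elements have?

145422675

C(30,16) = C(30,14) by symmetry.
C(30,14) = (30·29·28·27·26·25·24·23·22·21·20·19·18·17) / 14! = 12677700308232960000 / 87178291200 = 145422675.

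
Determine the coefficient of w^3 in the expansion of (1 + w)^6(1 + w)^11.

680

Coefficient of w^3 = Σ_{j} C(6,j)·C(11,3-j) for j from 0 to 3.
= 165 + 330 + 165 + 20 = 680.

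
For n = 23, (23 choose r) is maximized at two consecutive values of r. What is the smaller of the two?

11

For odd n = 23, C(23,r) peaks at r = (n−1)/2 and (n+1)/2; the smaller is 11.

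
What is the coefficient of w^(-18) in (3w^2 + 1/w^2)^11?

33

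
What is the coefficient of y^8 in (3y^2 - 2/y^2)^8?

81648

General term: C(8,j)·(3y^2)^j·(-2/y^2)^(8-j), with y-exponent 2j − 2(8−j) = 4j − 16.
Set 4j − 16 = 8: j = 6.
C(8,6) = 28; 3^6 = 729; (-2)^2 = 4.
Coefficient = 28 · 729 · 4 = 81648.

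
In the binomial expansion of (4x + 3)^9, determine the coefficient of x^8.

1769472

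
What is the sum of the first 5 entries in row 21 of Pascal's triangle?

1 + 21 + 210 + 1330 + 5985 = 7547.

7547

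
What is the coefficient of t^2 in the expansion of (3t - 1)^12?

594

The general term is C(12,j)·(3t)^j·(-1)^(12-j); the t^2 term has j = 2.
C(12,2) = 66.
Coefficient = C(12,2) · 3^2 = 66 · 9 = 594.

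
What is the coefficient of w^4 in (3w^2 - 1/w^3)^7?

5103

General term: C(7,j)·(3w^2)^j·(-1/w^3)^(7-j), with w-exponent 2j − 3(7−j) = 5j − 21.
Set 5j − 21 = 4: j = 5.
C(7,5) = 21; 3^5 = 243; (-1)^2 = 1.
Coefficient = 21 · 243 · 1 = 5103.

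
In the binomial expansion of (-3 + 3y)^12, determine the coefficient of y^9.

-116917020

The general term is C(12,j)·(-3)^j·(3y)^(12-j); the y^9 term has j = 3.
C(12,3) = 220.
Coefficient = C(12,3) · (-3)^3 · 3^9 = 220 · (-27) · 19683 = -116917020.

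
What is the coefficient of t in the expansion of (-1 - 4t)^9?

-36

The general term is C(9,j)·(-1)^j·(-4t)^(9-j); the t^1 term has j = 8.
C(9,8) = 9.
Coefficient = C(9,8) · (-4)^1 = 9 · (-4) = -36.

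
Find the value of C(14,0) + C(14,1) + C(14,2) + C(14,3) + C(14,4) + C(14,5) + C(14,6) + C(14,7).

9908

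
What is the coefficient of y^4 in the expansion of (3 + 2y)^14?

945728784

The general term is C(14,j)·(3)^j·(2y)^(14-j); the y^4 term has j = 10.
C(14,10) = 1001.
Coefficient = C(14,10) · 3^10 · 2^4 = 1001 · 59049 · 16 = 945728784.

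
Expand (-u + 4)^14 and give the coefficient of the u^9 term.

-2050048

The general term is C(14,j)·(-u)^j·(4)^(14-j); the u^9 term has j = 9.
C(14,9) = 2002.
Coefficient = C(14,9) · (-1)^9 · 4^5 = 2002 · (-1) · 1024 = -2050048.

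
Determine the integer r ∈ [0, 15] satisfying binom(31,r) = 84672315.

C(31,r) increases on 0 ≤ r ≤ 15. C(31,10) = 44352165 and C(31,11) = 84672315, so r = 11.

11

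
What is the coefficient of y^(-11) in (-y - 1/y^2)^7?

-7

General term: C(7,j)·(-y)^j·(-1/y^2)^(7-j), with y-exponent 1j − 2(7−j) = 3j − 14.
Set 3j − 14 = -11: j = 1.
C(7,1) = 7; (-1)^1 = -1; (-1)^6 = 1.
Coefficient = 7 · (-1) · 1 = -7.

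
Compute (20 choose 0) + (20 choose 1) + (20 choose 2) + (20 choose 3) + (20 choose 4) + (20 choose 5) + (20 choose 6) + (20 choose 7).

137980

1 + 20 + 190 + 1140 + 4845 + 15504 + 38760 + 77520 = 137980.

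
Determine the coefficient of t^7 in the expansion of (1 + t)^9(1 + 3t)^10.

Coefficient of t^7 = Σ_{j} C(9,j)·1^j·C(10,7-j)·3^(7-j) for j from 0 to 7.
= 262440 + 1377810 + 2204496 + 1428840 + 408240 + 51030 + 2520 + 36 = 5735412.

5735412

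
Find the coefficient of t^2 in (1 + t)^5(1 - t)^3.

-2

Coefficient of t^2 = Σ_{j} C(5,j)·1^j·C(3,2-j)·(-1)^(2-j) for j from 0 to 2.
= 3 + (-15) + 10 = -2.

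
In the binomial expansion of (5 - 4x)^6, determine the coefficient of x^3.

-160000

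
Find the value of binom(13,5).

1287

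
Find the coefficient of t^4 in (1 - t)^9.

126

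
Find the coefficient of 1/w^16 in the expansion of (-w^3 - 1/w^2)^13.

General term: C(13,j)·(-w^3)^j·(-1/w^2)^(13-j), with w-exponent 3j − 2(13−j) = 5j − 26.
Set 5j − 26 = -16: j = 2.
C(13,2) = 78; (-1)^2 = 1; (-1)^11 = -1.
Coefficient = 78 · 1 · (-1) = -78.

-78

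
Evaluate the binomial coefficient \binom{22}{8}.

C(22,8) = (22·21·20·19·18·17·16·15) / 8! = 12893126400 / 40320 = 319770.

319770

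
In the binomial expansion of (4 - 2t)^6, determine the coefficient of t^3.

The general term is C(6,j)·(4)^j·(-2t)^(6-j); the t^3 term has j = 3.
C(6,3) = 20.
Coefficient = C(6,3) · 4^3 · (-2)^3 = 20 · 64 · (-8) = -10240.

-10240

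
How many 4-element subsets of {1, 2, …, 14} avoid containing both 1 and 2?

All 4-subsets: C(14,4) = 1001. Those containing both fixed elements: C(12,2) = 66.
1001 − 66 = 935.

935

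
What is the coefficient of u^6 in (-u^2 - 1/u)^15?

General term: C(15,j)·(-u^2)^j·(-1/u)^(15-j), with u-exponent 2j − 1(15−j) = 3j − 15.
Set 3j − 15 = 6: j = 7.
C(15,7) = 6435; (-1)^7 = -1; (-1)^8 = 1.
Coefficient = 6435 · (-1) · 1 = -6435.

-6435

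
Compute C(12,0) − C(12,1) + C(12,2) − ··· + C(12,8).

The partial alternating sum Σ_{k=0}^{8} (−1)^k C(12,k) = (−1)^8 C(11,8) = 165.

165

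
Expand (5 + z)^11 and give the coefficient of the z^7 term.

206250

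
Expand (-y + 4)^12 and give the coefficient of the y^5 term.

The general term is C(12,j)·(-y)^j·(4)^(12-j); the y^5 term has j = 5.
C(12,5) = 792.
Coefficient = C(12,5) · (-1)^5 · 4^7 = 792 · (-1) · 16384 = -12976128.

-12976128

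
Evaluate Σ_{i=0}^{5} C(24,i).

1 + 24 + 276 + 2024 + 10626 + 42504 = 55455.

55455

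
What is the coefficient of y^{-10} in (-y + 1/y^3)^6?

15

General term: C(6,j)·(-y)^j·(1/y^3)^(6-j), with y-exponent 1j − 3(6−j) = 4j − 18.
Set 4j − 18 = -10: j = 2.
C(6,2) = 15; (-1)^2 = 1; 1^4 = 1.
Coefficient = 15 · 1 · 1 = 15.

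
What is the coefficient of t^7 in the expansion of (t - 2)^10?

-960

The general term is C(10,j)·(t)^j·(-2)^(10-j); the t^7 term has j = 7.
C(10,7) = 120.
Coefficient = C(10,7) · (-2)^3 = 120 · (-8) = -960.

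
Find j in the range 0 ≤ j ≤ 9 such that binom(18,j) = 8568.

5

C(18,j) increases on 0 ≤ j ≤ 9. C(18,4) = 3060 and C(18,5) = 8568, so j = 5.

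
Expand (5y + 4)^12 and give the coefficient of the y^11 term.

2343750000

The general term is C(12,j)·(5y)^j·(4)^(12-j); the y^11 term has j = 11.
C(12,11) = 12.
Coefficient = C(12,11) · 5^11 · 4^1 = 12 · 48828125 · 4 = 2343750000.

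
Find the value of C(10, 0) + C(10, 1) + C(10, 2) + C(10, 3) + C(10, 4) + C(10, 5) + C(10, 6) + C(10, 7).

968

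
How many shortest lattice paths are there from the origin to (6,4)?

Each path is a sequence of 10 steps with 6 rights: C(10,6) = 210.

210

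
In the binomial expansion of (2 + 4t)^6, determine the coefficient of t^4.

15360

The general term is C(6,j)·(2)^j·(4t)^(6-j); the t^4 term has j = 2.
C(6,2) = 15.
Coefficient = C(6,2) · 2^2 · 4^4 = 15 · 4 · 256 = 15360.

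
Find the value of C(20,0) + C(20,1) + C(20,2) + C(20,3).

1 + 20 + 190 + 1140 = 1351.

1351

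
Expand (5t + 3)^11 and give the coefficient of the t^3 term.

The general term is C(11,j)·(5t)^j·(3)^(11-j); the t^3 term has j = 3.
C(11,3) = 165.
Coefficient = C(11,3) · 5^3 · 3^8 = 165 · 125 · 6561 = 135320625.

135320625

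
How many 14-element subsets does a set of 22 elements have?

319770

C(22,14) = C(22,8) by symmetry.
C(22,8) = (22·21·20·19·18·17·16·15) / 8! = 12893126400 / 40320 = 319770.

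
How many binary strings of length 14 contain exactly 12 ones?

Choose the 12 positions: C(14,12) = 91.

91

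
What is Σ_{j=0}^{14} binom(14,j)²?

40116600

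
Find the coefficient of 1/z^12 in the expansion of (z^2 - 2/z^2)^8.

General term: C(8,j)·(z^2)^j·(-2/z^2)^(8-j), with z-exponent 2j − 2(8−j) = 4j − 16.
Set 4j − 16 = -12: j = 1.
C(8,1) = 8; 1^1 = 1; (-2)^7 = -128.
Coefficient = 8 · 1 · (-128) = -1024.

-1024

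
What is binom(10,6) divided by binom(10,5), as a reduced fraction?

C(n,k+1)/C(n,k) = (n−k)/(k+1) = (10−5)/(5+1) = 5/6.

5/6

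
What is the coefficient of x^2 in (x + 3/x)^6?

135

General term: C(6,j)·(x)^j·(3/x)^(6-j), with x-exponent 1j − 1(6−j) = 2j − 6.
Set 2j − 6 = 2: j = 4.
C(6,4) = 15; 1^4 = 1; 3^2 = 9.
Coefficient = 15 · 1 · 9 = 135.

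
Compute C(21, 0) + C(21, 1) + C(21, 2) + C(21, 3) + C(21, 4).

1 + 21 + 210 + 1330 + 5985 = 7547.

7547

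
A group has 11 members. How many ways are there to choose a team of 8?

165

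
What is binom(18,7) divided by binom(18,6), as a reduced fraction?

12/7

C(n,k+1)/C(n,k) = (n−k)/(k+1) = (18−6)/(6+1) = 12/7.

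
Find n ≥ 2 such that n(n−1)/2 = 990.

n(n−1)/2 = 990 ⇒ n(n−1) = 1980. Since 45·44 = 1980, n = 45.

45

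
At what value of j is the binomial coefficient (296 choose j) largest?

C(296,j) is maximized at j = 296/2 = 148.

148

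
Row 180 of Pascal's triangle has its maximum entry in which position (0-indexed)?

90

C(180,k) is maximized at k = 180/2 = 90.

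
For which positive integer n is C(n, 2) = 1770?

n(n−1)/2 = 1770 ⇒ n(n−1) = 3540. Since 60·59 = 3540, n = 60.

60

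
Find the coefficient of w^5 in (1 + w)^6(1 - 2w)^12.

Coefficient of w^5 = Σ_{j} C(6,j)·1^j·C(12,5-j)·(-2)^(5-j) for j from 0 to 5.
= (-25344) + 47520 + (-26400) + 5280 + (-360) + 6 = 702.

702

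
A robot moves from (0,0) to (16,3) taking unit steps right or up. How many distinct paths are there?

Each path is a sequence of 19 steps with 16 rights: C(19,16) = 969.

969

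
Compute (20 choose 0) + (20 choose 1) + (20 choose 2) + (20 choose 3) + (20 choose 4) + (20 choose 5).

21700

1 + 20 + 190 + 1140 + 4845 + 15504 = 21700.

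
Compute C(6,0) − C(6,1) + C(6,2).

10

The partial alternating sum Σ_{k=0}^{2} (−1)^k C(6,k) = (−1)^2 C(5,2) = 10.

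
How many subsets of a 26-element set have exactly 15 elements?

Choose the 15 positions: C(26,15) = 7726160.

7726160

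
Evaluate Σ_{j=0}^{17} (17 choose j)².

2333606220

Σ C(17,j)² is the coefficient of x^17 in (1+x)^17(1+x)^17 = (1+x)^34, i.e. C(34,17) = 2333606220.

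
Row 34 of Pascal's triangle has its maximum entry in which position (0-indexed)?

C(34,k) is maximized at k = 34/2 = 17.

17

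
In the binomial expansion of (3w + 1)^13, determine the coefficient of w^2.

702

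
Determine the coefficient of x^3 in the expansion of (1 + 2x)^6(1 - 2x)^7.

Coefficient of x^3 = Σ_{j} C(6,j)·2^j·C(7,3-j)·(-2)^(3-j) for j from 0 to 3.
= (-280) + 1008 + (-840) + 160 = 48.

48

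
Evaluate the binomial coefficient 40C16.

62852101650

C(40,16) = (40·39·38·37·36·35·34·33·32·31·30·29·28·27·26·25) / 16! = 1315041316842168115200000 / 20922789888000 = 62852101650.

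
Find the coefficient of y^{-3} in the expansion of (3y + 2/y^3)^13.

225173520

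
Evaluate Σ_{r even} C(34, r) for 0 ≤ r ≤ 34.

8589934592

Even-r terms of row 34 sum to 2^33 = 8589934592.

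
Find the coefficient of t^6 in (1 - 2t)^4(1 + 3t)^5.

Coefficient of t^6 = Σ_{j} C(4,j)·(-2)^j·C(5,6-j)·3^(6-j) for j from 1 to 4.
= (-1944) + 9720 + (-8640) + 1440 = 576.

576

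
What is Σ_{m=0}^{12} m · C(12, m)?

24576

Since m·C(12,m) = 12·C(11,m−1), the sum is 12·2^11 = 12·2048 = 24576.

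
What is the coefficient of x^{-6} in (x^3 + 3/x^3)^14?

General term: C(14,j)·(x^3)^j·(3/x^3)^(14-j), with x-exponent 3j − 3(14−j) = 6j − 42.
Set 6j − 42 = -6: j = 6.
C(14,6) = 3003; 1^6 = 1; 3^8 = 6561.
Coefficient = 3003 · 1 · 6561 = 19702683.

19702683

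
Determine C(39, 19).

C(39,19) = (39·38·37·36·35·34·33·32·31·30·29·28·27·26·25·24·23·22·21) / 19! = 8384177419658927035269120000 / 121645100408832000 = 68923264410.

68923264410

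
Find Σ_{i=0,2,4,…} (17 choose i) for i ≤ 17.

Half of (1+1)^17 + (1−1)^17 gives the even-index sum: 2^16 = 65536.

65536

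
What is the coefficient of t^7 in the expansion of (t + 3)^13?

The general term is C(13,j)·(t)^j·(3)^(13-j); the t^7 term has j = 7.
C(13,7) = 1716.
Coefficient = C(13,7) · 3^6 = 1716 · 729 = 1250964.

1250964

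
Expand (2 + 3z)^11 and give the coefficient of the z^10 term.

The general term is C(11,j)·(2)^j·(3z)^(11-j); the z^10 term has j = 1.
C(11,1) = 11.
Coefficient = C(11,1) · 2^1 · 3^10 = 11 · 2 · 59049 = 1299078.

1299078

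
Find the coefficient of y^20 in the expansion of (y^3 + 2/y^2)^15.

General term: C(15,j)·(y^3)^j·(2/y^2)^(15-j), with y-exponent 3j − 2(15−j) = 5j − 30.
Set 5j − 30 = 20: j = 10.
C(15,10) = 3003; 1^10 = 1; 2^5 = 32.
Coefficient = 3003 · 1 · 32 = 96096.

96096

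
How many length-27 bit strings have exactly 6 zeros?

296010

Choose the 6 positions: C(27,6) = 296010.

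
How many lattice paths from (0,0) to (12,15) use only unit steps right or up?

17383860

Each path is a sequence of 27 steps with 12 rights: C(27,12) = 17383860.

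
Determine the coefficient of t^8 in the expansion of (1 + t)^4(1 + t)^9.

Coefficient of t^8 = Σ_{j} C(4,j)·C(9,8-j) for j from 0 to 4.
= 9 + 144 + 504 + 504 + 126 = 1287.

1287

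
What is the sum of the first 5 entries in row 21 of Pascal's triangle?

7547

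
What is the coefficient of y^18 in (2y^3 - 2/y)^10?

-122880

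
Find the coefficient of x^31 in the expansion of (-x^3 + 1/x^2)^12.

General term: C(12,j)·(-x^3)^j·(1/x^2)^(12-j), with x-exponent 3j − 2(12−j) = 5j − 24.
Set 5j − 24 = 31: j = 11.
C(12,11) = 12; (-1)^11 = -1; 1^1 = 1.
Coefficient = 12 · (-1) · 1 = -12.

-12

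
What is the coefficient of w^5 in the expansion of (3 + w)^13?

8444007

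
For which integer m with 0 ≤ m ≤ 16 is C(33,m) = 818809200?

C(33,m) increases on 0 ≤ m ≤ 16. C(33,13) = 573166440 and C(33,14) = 818809200, so m = 14.

14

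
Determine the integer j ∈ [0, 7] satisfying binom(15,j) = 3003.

C(15,j) increases on 0 ≤ j ≤ 7. C(15,4) = 1365 and C(15,5) = 3003, so j = 5.

5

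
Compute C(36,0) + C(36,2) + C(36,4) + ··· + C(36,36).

34359738368

Half of (1+1)^36 + (1−1)^36 gives the even-index sum: 2^35 = 34359738368.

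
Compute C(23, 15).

C(23,15) = C(23,8) by symmetry.
C(23,8) = (23·22·21·20·19·18·17·16) / 8! = 19769460480 / 40320 = 490314.

490314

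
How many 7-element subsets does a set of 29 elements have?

1560780

C(29,7) = (29·28·27·26·25·24·23) / 7! = 7866331200 / 5040 = 1560780.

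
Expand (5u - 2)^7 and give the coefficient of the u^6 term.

The general term is C(7,j)·(5u)^j·(-2)^(7-j); the u^6 term has j = 6.
C(7,6) = 7.
Coefficient = C(7,6) · 5^6 · (-2)^1 = 7 · 15625 · (-2) = -218750.

-218750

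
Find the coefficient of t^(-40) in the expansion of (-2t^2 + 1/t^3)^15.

General term: C(15,j)·(-2t^2)^j·(1/t^3)^(15-j), with t-exponent 2j − 3(15−j) = 5j − 45.
Set 5j − 45 = -40: j = 1.
C(15,1) = 15; (-2)^1 = -2; 1^14 = 1.
Coefficient = 15 · (-2) · 1 = -30.

-30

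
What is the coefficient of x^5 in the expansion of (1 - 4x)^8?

-57344

The general term is C(8,j)·(1)^j·(-4x)^(8-j); the x^5 term has j = 3.
C(8,3) = 56.
Coefficient = C(8,3) · (-4)^5 = 56 · (-1024) = -57344.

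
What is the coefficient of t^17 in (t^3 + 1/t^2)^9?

36

General term: C(9,j)·(t^3)^j·(1/t^2)^(9-j), with t-exponent 3j − 2(9−j) = 5j − 18.
Set 5j − 18 = 17: j = 7.
C(9,7) = 36; 1^7 = 1; 1^2 = 1.
Coefficient = 36 · 1 · 1 = 36.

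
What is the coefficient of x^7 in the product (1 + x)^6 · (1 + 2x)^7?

Coefficient of x^7 = Σ_{j} C(6,j)·1^j·C(7,7-j)·2^(7-j) for j from 0 to 6.
= 128 + 2688 + 10080 + 11200 + 4200 + 504 + 14 = 28814.

28814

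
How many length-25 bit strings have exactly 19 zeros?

Choose the 19 positions: C(25,19) = 177100.

177100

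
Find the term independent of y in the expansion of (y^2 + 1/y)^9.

84

General term: C(9,j)·(y^2)^j·(1/y)^(9-j), with y-exponent 2j − 1(9−j) = 3j − 9.
Set 3j − 9 = 0: j = 3.
C(9,3) = 84; 1^3 = 1; 1^6 = 1.
Coefficient = 84 · 1 · 1 = 84.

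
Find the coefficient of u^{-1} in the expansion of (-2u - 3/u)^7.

-22680

General term: C(7,j)·(-2u)^j·(-3/u)^(7-j), with u-exponent 1j − 1(7−j) = 2j − 7.
Set 2j − 7 = -1: j = 3.
C(7,3) = 35; (-2)^3 = -8; (-3)^4 = 81.
Coefficient = 35 · (-8) · 81 = -22680.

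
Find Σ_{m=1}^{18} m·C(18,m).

Differentiating (1+x)^18 and setting x=1: Σ m·C(18,m) = 18·2^17 = 2359296.

2359296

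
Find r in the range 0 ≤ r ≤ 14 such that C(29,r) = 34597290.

11

C(29,r) increases on 0 ≤ r ≤ 14. C(29,10) = 20030010 and C(29,11) = 34597290, so r = 11.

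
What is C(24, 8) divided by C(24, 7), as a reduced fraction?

17/8

C(n,k+1)/C(n,k) = (n−k)/(k+1) = (24−7)/(7+1) = 17/8.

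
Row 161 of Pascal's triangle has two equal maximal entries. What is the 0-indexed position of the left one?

80

For odd n = 161, C(161,j) peaks at j = (n−1)/2 and (n+1)/2; the smaller is 80.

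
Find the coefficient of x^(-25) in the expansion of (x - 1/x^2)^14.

-14

General term: C(14,j)·(x)^j·(-1/x^2)^(14-j), with x-exponent 1j − 2(14−j) = 3j − 28.
Set 3j − 28 = -25: j = 1.
C(14,1) = 14; 1^1 = 1; (-1)^13 = -1.
Coefficient = 14 · 1 · (-1) = -14.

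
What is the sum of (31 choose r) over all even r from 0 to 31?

Half of (1+1)^31 + (1−1)^31 gives the even-index sum: 2^30 = 1073741824.

1073741824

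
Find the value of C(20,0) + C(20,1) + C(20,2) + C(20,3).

1 + 20 + 190 + 1140 = 1351.

1351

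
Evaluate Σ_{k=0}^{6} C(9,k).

466

1 + 9 + 36 + 84 + 126 + 126 + 84 = 466.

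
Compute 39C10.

635745396

C(39,10) = (39·38·37·36·35·34·33·32·31·30) / 10! = 2306992893004800 / 3628800 = 635745396.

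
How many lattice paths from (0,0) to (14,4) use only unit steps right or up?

3060

Each path is a sequence of 18 steps with 14 rights: C(18,14) = 3060.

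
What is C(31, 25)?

C(31,25) = C(31,6) by symmetry.
C(31,6) = (31·30·29·28·27·26) / 6! = 530122320 / 720 = 736281.

736281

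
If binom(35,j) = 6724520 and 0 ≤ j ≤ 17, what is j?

7

C(35,j) increases on 0 ≤ j ≤ 17. C(35,6) = 1623160 and C(35,7) = 6724520, so j = 7.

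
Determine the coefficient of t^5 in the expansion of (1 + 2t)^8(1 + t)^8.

30744

Coefficient of t^5 = Σ_{j} C(8,j)·2^j·C(8,5-j)·1^(5-j) for j from 0 to 5.
= 56 + 1120 + 6272 + 12544 + 8960 + 1792 = 30744.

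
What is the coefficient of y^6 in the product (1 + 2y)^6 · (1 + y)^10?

47818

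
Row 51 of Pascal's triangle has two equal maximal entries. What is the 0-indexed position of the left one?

For odd n = 51, C(51,j) peaks at j = (n−1)/2 and (n+1)/2; the smaller is 25.

25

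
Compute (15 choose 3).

C(15,3) = (15·14·13) / 3! = 2730 / 6 = 455.

455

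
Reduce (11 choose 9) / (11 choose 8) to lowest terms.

C(n,k+1)/C(n,k) = (n−k)/(k+1) = (11−8)/(8+1) = 3/9 = 1/3.

1/3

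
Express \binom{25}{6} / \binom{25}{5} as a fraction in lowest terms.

10/3

C(n,k+1)/C(n,k) = (n−k)/(k+1) = (25−5)/(5+1) = 20/6 = 10/3.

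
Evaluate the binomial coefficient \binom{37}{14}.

C(37,14) = (37·36·35·34·33·32·31·30·29·28·27·26·25·24) / 14! = 532405391434076160000 / 87178291200 = 6107086800.

6107086800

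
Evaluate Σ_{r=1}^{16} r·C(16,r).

Differentiating (1+x)^16 and setting x=1: Σ r·C(16,r) = 16·2^15 = 524288.

524288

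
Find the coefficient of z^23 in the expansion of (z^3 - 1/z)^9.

General term: C(9,j)·(z^3)^j·(-1/z)^(9-j), with z-exponent 3j − 1(9−j) = 4j − 9.
Set 4j − 9 = 23: j = 8.
C(9,8) = 9; 1^8 = 1; (-1)^1 = -1.
Coefficient = 9 · 1 · (-1) = -9.

-9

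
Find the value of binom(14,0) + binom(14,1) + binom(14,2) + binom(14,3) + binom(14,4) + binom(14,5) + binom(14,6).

1 + 14 + 91 + 364 + 1001 + 2002 + 3003 = 6476.

6476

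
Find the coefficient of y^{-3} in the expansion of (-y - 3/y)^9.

-61236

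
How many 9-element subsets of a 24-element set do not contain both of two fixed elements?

1136960

All 9-subsets: C(24,9) = 1307504. Those containing both fixed elements: C(22,7) = 170544.
1307504 − 170544 = 1136960.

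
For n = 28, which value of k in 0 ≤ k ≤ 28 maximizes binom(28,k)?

C(28,k) is maximized at k = 28/2 = 14.

14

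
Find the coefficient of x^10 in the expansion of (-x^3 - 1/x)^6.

15

General term: C(6,j)·(-x^3)^j·(-1/x)^(6-j), with x-exponent 3j − 1(6−j) = 4j − 6.
Set 4j − 6 = 10: j = 4.
C(6,4) = 15; (-1)^4 = 1; (-1)^2 = 1.
Coefficient = 15 · 1 · 1 = 15.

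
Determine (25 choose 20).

53130

C(25,20) = C(25,5) by symmetry.
C(25,5) = (25·24·23·22·21) / 5! = 6375600 / 120 = 53130.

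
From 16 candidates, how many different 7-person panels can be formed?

11440

This is C(16,7) = 11440.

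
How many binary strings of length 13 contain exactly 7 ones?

1716

Choose the 7 positions: C(13,7) = 1716.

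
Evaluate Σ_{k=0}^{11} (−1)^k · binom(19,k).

The partial alternating sum Σ_{k=0}^{11} (−1)^k C(19,k) = (−1)^11 C(18,11) = -31824.

-31824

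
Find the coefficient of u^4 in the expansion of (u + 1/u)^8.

28

General term: C(8,j)·(u)^j·(1/u)^(8-j), with u-exponent 1j − 1(8−j) = 2j − 8.
Set 2j − 8 = 4: j = 6.
C(8,6) = 28; 1^6 = 1; 1^2 = 1.
Coefficient = 28 · 1 · 1 = 28.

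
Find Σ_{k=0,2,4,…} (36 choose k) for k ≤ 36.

Half of (1+1)^36 + (1−1)^36 gives the even-index sum: 2^35 = 34359738368.

34359738368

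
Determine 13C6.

C(13,6) = (13·12·11·10·9·8) / 6! = 1235520 / 720 = 1716.

1716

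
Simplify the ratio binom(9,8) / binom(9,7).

1/4

C(n,k+1)/C(n,k) = (n−k)/(k+1) = (9−7)/(7+1) = 2/8 = 1/4.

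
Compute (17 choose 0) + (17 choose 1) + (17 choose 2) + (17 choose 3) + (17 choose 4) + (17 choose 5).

1 + 17 + 136 + 680 + 2380 + 6188 = 9402.

9402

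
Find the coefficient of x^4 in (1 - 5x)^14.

625625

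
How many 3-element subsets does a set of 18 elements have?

816

C(18,3) = (18·17·16) / 3! = 4896 / 6 = 816.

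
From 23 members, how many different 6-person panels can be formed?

This is C(23,6) = 100947.

100947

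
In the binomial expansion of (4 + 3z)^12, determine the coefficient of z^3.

The general term is C(12,j)·(4)^j·(3z)^(12-j); the z^3 term has j = 9.
C(12,9) = 220.
Coefficient = C(12,9) · 4^9 · 3^3 = 220 · 262144 · 27 = 1557135360.

1557135360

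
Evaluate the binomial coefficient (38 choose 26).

2707475148

C(38,26) = C(38,12) by symmetry.
C(38,12) = (38·37·36·35·34·33·32·31·30·29·28·27) / 12! = 1296884927852236800 / 479001600 = 2707475148.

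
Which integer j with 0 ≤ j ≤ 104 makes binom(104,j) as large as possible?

C(104,j) is maximized at j = 104/2 = 52.

52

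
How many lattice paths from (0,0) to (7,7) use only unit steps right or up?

3432

Each path is a sequence of 14 steps with 7 rights: C(14,7) = 3432.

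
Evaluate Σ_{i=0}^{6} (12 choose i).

1 + 12 + 66 + 220 + 495 + 792 + 924 = 2510.

2510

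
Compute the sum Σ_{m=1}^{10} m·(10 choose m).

5120

Differentiating (1+x)^10 and setting x=1: Σ m·C(10,m) = 10·2^9 = 5120.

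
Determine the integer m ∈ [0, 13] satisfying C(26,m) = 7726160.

11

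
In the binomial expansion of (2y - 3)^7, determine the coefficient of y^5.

6048

The general term is C(7,j)·(2y)^j·(-3)^(7-j); the y^5 term has j = 5.
C(7,5) = 21.
Coefficient = C(7,5) · 2^5 · (-3)^2 = 21 · 32 · 9 = 6048.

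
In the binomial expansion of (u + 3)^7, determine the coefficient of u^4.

945

The general term is C(7,j)·(u)^j·(3)^(7-j); the u^4 term has j = 4.
C(7,4) = 35.
Coefficient = C(7,4) · 3^3 = 35 · 27 = 945.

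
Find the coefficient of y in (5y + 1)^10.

The general term is C(10,j)·(5y)^j·(1)^(10-j); the y^1 term has j = 1.
C(10,1) = 10.
Coefficient = C(10,1) · 5^1 = 10 · 5 = 50.

50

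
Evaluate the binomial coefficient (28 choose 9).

6906900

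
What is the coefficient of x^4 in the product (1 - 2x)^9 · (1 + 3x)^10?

Coefficient of x^4 = Σ_{j} C(9,j)·(-2)^j·C(10,4-j)·3^(4-j) for j from 0 to 4.
= 17010 + (-58320) + 58320 + (-20160) + 2016 = -1134.

-1134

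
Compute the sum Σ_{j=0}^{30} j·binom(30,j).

16106127360

Differentiating (1+x)^30 and setting x=1: Σ j·C(30,j) = 30·2^29 = 16106127360.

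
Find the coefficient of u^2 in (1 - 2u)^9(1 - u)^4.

222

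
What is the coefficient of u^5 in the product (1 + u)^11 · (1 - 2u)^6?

Coefficient of u^5 = Σ_{j} C(11,j)·1^j·C(6,5-j)·(-2)^(5-j) for j from 0 to 5.
= (-192) + 2640 + (-8800) + 9900 + (-3960) + 462 = 50.

50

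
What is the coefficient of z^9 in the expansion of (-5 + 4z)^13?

The general term is C(13,j)·(-5)^j·(4z)^(13-j); the z^9 term has j = 4.
C(13,4) = 715.
Coefficient = C(13,4) · (-5)^4 · 4^9 = 715 · 625 · 262144 = 117145600000.

117145600000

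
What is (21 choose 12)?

293930

C(21,12) = C(21,9) by symmetry.
C(21,9) = (21·20·19·18·17·16·15·14·13) / 9! = 106661318400 / 362880 = 293930.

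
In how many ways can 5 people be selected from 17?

6188

This is C(17,5) = 6188.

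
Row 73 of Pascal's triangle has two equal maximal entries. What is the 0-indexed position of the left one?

36

For odd n = 73, C(73,k) peaks at k = (n−1)/2 and (n+1)/2; the lower is 36.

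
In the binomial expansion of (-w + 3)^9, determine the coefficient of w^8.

The general term is C(9,j)·(-w)^j·(3)^(9-j); the w^8 term has j = 8.
C(9,8) = 9.
Coefficient = C(9,8) · 3^1 = 9 · 3 = 27.

27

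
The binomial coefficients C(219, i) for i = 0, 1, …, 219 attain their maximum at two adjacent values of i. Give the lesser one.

109

For odd n = 219, C(219,i) peaks at i = (n−1)/2 and (n+1)/2; the lesser is 109.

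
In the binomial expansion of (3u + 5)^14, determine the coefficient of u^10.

36942530625

The general term is C(14,j)·(3u)^j·(5)^(14-j); the u^10 term has j = 10.
C(14,10) = 1001.
Coefficient = C(14,10) · 3^10 · 5^4 = 1001 · 59049 · 625 = 36942530625.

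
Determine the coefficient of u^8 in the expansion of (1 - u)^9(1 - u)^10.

75582

Coefficient of u^8 = Σ_{j} C(9,j)·(-1)^j·C(10,8-j)·(-1)^(8-j) for j from 0 to 8.
= 45 + 1080 + 7560 + 21168 + 26460 + 15120 + 3780 + 360 + 9 = 75582.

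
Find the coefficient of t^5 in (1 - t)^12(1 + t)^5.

Coefficient of t^5 = Σ_{j} C(12,j)·(-1)^j·C(5,5-j)·1^(5-j) for j from 0 to 5.
= 1 + (-60) + 660 + (-2200) + 2475 + (-792) = 84.

84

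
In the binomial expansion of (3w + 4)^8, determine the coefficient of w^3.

1548288

The general term is C(8,j)·(3w)^j·(4)^(8-j); the w^3 term has j = 3.
C(8,3) = 56.
Coefficient = C(8,3) · 3^3 · 4^5 = 56 · 27 · 1024 = 1548288.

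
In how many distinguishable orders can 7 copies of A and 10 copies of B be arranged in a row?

Choose positions for the A's: C(17,7) = 19448.

19448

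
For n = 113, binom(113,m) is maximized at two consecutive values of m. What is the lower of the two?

For odd n = 113, C(113,m) peaks at m = (n−1)/2 and (n+1)/2; the lower is 56.

56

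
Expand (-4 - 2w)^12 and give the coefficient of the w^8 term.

The general term is C(12,j)·(-4)^j·(-2w)^(12-j); the w^8 term has j = 4.
C(12,4) = 495.
Coefficient = C(12,4) · (-4)^4 · (-2)^8 = 495 · 256 · 256 = 32440320.

32440320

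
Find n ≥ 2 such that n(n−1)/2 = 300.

25

n(n−1)/2 = 300 ⇒ n(n−1) = 600. Since 25·24 = 600, n = 25.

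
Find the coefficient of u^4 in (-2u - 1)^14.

The general term is C(14,j)·(-2u)^j·(-1)^(14-j); the u^4 term has j = 4.
C(14,4) = 1001.
Coefficient = C(14,4) · (-2)^4 = 1001 · 16 = 16016.

16016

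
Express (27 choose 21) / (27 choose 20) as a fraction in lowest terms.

C(n,k+1)/C(n,k) = (n−k)/(k+1) = (27−20)/(20+1) = 7/21 = 1/3.

1/3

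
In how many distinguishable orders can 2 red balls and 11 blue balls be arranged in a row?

78

Choose positions for the red balls: C(13,2) = 78.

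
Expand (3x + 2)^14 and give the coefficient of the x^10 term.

945728784

The general term is C(14,j)·(3x)^j·(2)^(14-j); the x^10 term has j = 10.
C(14,10) = 1001.
Coefficient = C(14,10) · 3^10 · 2^4 = 1001 · 59049 · 16 = 945728784.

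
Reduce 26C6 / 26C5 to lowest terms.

7/2

C(n,k+1)/C(n,k) = (n−k)/(k+1) = (26−5)/(5+1) = 21/6 = 7/2.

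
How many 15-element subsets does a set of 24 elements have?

1307504

C(24,15) = C(24,9) by symmetry.
C(24,9) = (24·23·22·21·20·19·18·17·16) / 9! = 474467051520 / 362880 = 1307504.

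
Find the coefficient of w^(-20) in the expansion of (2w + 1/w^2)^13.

312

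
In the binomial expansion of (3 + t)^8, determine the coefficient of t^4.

5670

The general term is C(8,j)·(3)^j·(t)^(8-j); the t^4 term has j = 4.
C(8,4) = 70.
Coefficient = C(8,4) · 3^4 = 70 · 81 = 5670.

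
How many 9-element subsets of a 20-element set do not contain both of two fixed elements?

136136

All 9-subsets: C(20,9) = 167960. Those containing both fixed elements: C(18,7) = 31824.
167960 − 31824 = 136136.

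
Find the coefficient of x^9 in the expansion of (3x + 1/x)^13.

General term: C(13,j)·(3x)^j·(1/x)^(13-j), with x-exponent 1j − 1(13−j) = 2j − 13.
Set 2j − 13 = 9: j = 11.
C(13,11) = 78; 3^11 = 177147; 1^2 = 1.
Coefficient = 78 · 177147 · 1 = 13817466.

13817466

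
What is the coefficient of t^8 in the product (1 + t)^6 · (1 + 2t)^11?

Coefficient of t^8 = Σ_{j} C(6,j)·1^j·C(11,8-j)·2^(8-j) for j from 0 to 6.
= 42240 + 253440 + 443520 + 295680 + 79200 + 7920 + 220 = 1122220.

1122220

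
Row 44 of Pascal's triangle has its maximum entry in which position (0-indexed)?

22

C(44,i) is maximized at i = 44/2 = 22.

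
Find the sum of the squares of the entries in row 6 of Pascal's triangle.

924

By Vandermonde's identity, Σ C(6,i)² = C(12,6) = 924.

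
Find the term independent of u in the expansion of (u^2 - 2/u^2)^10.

-8064

General term: C(10,j)·(u^2)^j·(-2/u^2)^(10-j), with u-exponent 2j − 2(10−j) = 4j − 20.
Set 4j − 20 = 0: j = 5.
C(10,5) = 252; 1^5 = 1; (-2)^5 = -32.
Coefficient = 252 · 1 · (-32) = -8064.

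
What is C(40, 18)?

C(40,18) = (40·39·38·37·36·35·34·33·32·31·30·29·28·27·26·25·24·23) / 18! = 725902806896876799590400000 / 6402373705728000 = 113380261800.

113380261800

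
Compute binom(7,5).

C(7,5) = C(7,2) by symmetry.
C(7,2) = (7·6) / 2! = 42 / 2 = 21.

21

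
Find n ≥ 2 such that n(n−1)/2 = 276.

24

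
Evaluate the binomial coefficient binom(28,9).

C(28,9) = (28·27·26·25·24·23·22·21·20) / 9! = 2506375872000 / 362880 = 6906900.

6906900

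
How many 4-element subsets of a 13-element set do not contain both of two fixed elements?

660

All 4-subsets: C(13,4) = 715. Those containing both fixed elements: C(11,2) = 55.
715 − 55 = 660.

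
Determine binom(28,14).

40116600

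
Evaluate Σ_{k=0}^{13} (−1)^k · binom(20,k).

-27132

The partial alternating sum Σ_{k=0}^{13} (−1)^k C(20,k) = (−1)^13 C(19,13) = -27132.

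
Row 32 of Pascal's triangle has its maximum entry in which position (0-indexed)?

C(32,i) is maximized at i = 32/2 = 16.

16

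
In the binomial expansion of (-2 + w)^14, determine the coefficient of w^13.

-28

The general term is C(14,j)·(-2)^j·(w)^(14-j); the w^13 term has j = 1.
C(14,1) = 14.
Coefficient = C(14,1) · (-2)^1 = 14 · (-2) = -28.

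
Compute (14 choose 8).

3003

C(14,8) = C(14,6) by symmetry.
C(14,6) = (14·13·12·11·10·9) / 6! = 2162160 / 720 = 3003.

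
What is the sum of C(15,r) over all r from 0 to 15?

The entries of row 15 sum to 2^15 = 32768.

32768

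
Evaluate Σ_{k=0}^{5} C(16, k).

1 + 16 + 120 + 560 + 1820 + 4368 = 6885.

6885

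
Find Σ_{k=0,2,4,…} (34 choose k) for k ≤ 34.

Even-k terms of row 34 sum to 2^33 = 8589934592.

8589934592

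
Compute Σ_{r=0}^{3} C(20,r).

1351

1 + 20 + 190 + 1140 = 1351.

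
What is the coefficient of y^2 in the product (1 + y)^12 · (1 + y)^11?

(1 + y)^12(1 + y)^11 = (1 + y)^23, so the coefficient of y^2 is C(23,2)·1^2 = 253·1 = 253.

253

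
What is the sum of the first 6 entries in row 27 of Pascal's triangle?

101584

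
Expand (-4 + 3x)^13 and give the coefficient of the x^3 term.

8097103872

The general term is C(13,j)·(-4)^j·(3x)^(13-j); the x^3 term has j = 10.
C(13,10) = 286.
Coefficient = C(13,10) · (-4)^10 · 3^3 = 286 · 1048576 · 27 = 8097103872.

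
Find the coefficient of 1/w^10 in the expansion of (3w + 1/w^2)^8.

General term: C(8,j)·(3w)^j·(1/w^2)^(8-j), with w-exponent 1j − 2(8−j) = 3j − 16.
Set 3j − 16 = -10: j = 2.
C(8,2) = 28; 3^2 = 9; 1^6 = 1.
Coefficient = 28 · 9 · 1 = 252.

252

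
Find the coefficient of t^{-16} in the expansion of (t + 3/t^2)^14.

General term: C(14,j)·(t)^j·(3/t^2)^(14-j), with t-exponent 1j − 2(14−j) = 3j − 28.
Set 3j − 28 = -16: j = 4.
C(14,4) = 1001; 1^4 = 1; 3^10 = 59049.
Coefficient = 1001 · 1 · 59049 = 59108049.

59108049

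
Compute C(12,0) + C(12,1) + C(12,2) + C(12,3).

299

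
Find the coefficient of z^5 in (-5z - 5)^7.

The general term is C(7,j)·(-5z)^j·(-5)^(7-j); the z^5 term has j = 5.
C(7,5) = 21.
Coefficient = C(7,5) · (-5)^5 · (-5)^2 = 21 · (-3125) · 25 = -1640625.

-1640625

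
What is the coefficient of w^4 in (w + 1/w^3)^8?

General term: C(8,j)·(w)^j·(1/w^3)^(8-j), with w-exponent 1j − 3(8−j) = 4j − 24.
Set 4j − 24 = 4: j = 7.
C(8,7) = 8; 1^7 = 1; 1^1 = 1.
Coefficient = 8 · 1 · 1 = 8.

8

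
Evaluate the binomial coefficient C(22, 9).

C(22,9) = (22·21·20·19·18·17·16·15·14) / 9! = 180503769600 / 362880 = 497420.

497420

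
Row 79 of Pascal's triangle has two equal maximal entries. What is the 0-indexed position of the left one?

For odd n = 79, C(79,j) peaks at j = (n−1)/2 and (n+1)/2; the lower is 39.

39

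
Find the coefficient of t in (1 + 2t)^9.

18

The general term is C(9,j)·(1)^j·(2t)^(9-j); the t^1 term has j = 8.
C(9,8) = 9.
Coefficient = C(9,8) · 2^1 = 9 · 2 = 18.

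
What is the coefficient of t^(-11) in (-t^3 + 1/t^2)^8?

-8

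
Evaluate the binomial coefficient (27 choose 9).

4686825

C(27,9) = (27·26·25·24·23·22·21·20·19) / 9! = 1700755056000 / 362880 = 4686825.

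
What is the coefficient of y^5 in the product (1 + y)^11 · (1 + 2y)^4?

8998

Coefficient of y^5 = Σ_{j} C(11,j)·1^j·C(4,5-j)·2^(5-j) for j from 1 to 5.
= 176 + 1760 + 3960 + 2640 + 462 = 8998.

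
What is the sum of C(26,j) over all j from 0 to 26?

Setting x = 1 in (1+x)^26 gives Σ C(26,j) = 2^26 = 67108864.

67108864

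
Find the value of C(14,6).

3003

C(14,6) = (14·13·12·11·10·9) / 6! = 2162160 / 720 = 3003.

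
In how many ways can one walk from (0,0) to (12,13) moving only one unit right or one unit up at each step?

5200300

Each path is a sequence of 25 steps with 12 rights: C(25,12) = 5200300.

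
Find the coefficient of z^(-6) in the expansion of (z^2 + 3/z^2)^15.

98513415

General term: C(15,j)·(z^2)^j·(3/z^2)^(15-j), with z-exponent 2j − 2(15−j) = 4j − 30.
Set 4j − 30 = -6: j = 6.
C(15,6) = 5005; 1^6 = 1; 3^9 = 19683.
Coefficient = 5005 · 1 · 19683 = 98513415.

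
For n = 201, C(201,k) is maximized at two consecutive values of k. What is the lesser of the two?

100

For odd n = 201, C(201,k) peaks at k = (n−1)/2 and (n+1)/2; the lesser is 100.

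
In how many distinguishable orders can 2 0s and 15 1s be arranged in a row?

136

Choose positions for the 0s: C(17,2) = 136.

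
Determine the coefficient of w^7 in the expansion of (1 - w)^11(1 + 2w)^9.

Coefficient of w^7 = Σ_{j} C(11,j)·(-1)^j·C(9,7-j)·2^(7-j) for j from 0 to 7.
= 4608 + (-59136) + 221760 + (-332640) + 221760 + (-66528) + 8316 + (-330) = -2190.

-2190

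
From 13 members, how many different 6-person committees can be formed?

1716

This is C(13,6) = 1716.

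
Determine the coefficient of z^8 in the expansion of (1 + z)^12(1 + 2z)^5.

155375

Coefficient of z^8 = Σ_{j} C(12,j)·1^j·C(5,8-j)·2^(8-j) for j from 3 to 8.
= 7040 + 39600 + 63360 + 36960 + 7920 + 495 = 155375.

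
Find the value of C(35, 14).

2319959400

C(35,14) = (35·34·33·32·31·30·29·28·27·26·25·24·23·22) / 14! = 202250096145377280000 / 87178291200 = 2319959400.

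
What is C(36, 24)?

1251677700

C(36,24) = C(36,12) by symmetry.
C(36,12) = (36·35·34·33·32·31·30·29·28·27·26·25) / 12! = 599555620984320000 / 479001600 = 1251677700.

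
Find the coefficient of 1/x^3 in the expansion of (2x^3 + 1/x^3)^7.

280

General term: C(7,j)·(2x^3)^j·(1/x^3)^(7-j), with x-exponent 3j − 3(7−j) = 6j − 21.
Set 6j − 21 = -3: j = 3.
C(7,3) = 35; 2^3 = 8; 1^4 = 1.
Coefficient = 35 · 8 · 1 = 280.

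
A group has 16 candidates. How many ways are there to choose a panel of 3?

This is C(16,3) = 560.

560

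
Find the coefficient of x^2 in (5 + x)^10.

17578125

The general term is C(10,j)·(5)^j·(x)^(10-j); the x^2 term has j = 8.
C(10,8) = 45.
Coefficient = C(10,8) · 5^8 = 45 · 390625 = 17578125.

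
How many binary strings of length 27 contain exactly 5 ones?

80730

Choose the 5 positions: C(27,5) = 80730.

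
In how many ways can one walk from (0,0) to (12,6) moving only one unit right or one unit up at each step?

18564

Each path is a sequence of 18 steps with 12 rights: C(18,12) = 18564.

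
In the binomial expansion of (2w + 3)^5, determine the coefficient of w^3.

720

The general term is C(5,j)·(2w)^j·(3)^(5-j); the w^3 term has j = 3.
C(5,3) = 10.
Coefficient = C(5,3) · 2^3 · 3^2 = 10 · 8 · 9 = 720.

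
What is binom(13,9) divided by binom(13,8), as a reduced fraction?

5/9

C(n,k+1)/C(n,k) = (n−k)/(k+1) = (13−8)/(8+1) = 5/9.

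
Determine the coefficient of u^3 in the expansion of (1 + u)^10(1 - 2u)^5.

Coefficient of u^3 = Σ_{j} C(10,j)·1^j·C(5,3-j)·(-2)^(3-j) for j from 0 to 3.
= (-80) + 400 + (-450) + 120 = -10.

-10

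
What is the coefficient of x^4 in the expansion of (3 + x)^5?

The general term is C(5,j)·(3)^j·(x)^(5-j); the x^4 term has j = 1.
C(5,1) = 5.
Coefficient = C(5,1) · 3^1 = 5 · 3 = 15.

15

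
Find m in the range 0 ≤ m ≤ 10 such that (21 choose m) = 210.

C(21,m) increases on 0 ≤ m ≤ 10. C(21,1) = 21 and C(21,2) = 210, so m = 2.

2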